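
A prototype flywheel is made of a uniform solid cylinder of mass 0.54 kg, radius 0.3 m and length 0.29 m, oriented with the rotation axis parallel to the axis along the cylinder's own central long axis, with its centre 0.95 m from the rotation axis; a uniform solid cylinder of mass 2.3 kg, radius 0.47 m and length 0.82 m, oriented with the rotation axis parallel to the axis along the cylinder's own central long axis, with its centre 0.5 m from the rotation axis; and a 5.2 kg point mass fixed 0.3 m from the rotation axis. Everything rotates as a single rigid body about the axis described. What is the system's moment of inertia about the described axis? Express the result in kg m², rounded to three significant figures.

1.81

Solid cylinder: I_cm = (1/2)MR² = (1/2)(0.54)(0.3)² = 0.0243 kg m²; centre at d = 0.95 m, so I = I_cm + Md² gives I = 0.0243 + (0.54)(0.95)² = 0.51165 kg m².
Solid cylinder: I_cm = (1/2)MR² = (1/2)(2.3)(0.47)² = 0.25403 kg m²; centre at d = 0.5 m, so I = I_cm + Md² gives I = 0.25403 + (2.3)(0.5)² = 0.82903 kg m².
Point mass: I_cm = 0; centre at d = 0.3 m, so I = I_cm + Md² gives I = 0 + (5.2)(0.3)² = 0.468 kg m².
Total I = 0.51165 + 0.82903 + 0.468 = 1.8087 kg m².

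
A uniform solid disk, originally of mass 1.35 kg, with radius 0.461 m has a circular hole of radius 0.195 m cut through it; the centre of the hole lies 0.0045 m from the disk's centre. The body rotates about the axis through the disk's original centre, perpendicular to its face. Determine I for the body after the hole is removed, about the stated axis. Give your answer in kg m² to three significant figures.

0.139

Unpierced body about its centre: I₀ = (1/2)MR² = (1/2)(1.35)(0.461)² = 0.14345 kg m².
The removed disk has mass m = M·(r/R)² = (1.35)(0.195/0.461)² = 0.24155 kg (same uniform areal density).
Its moment of inertia about the rotation axis (parallel-axis theorem): I_hole = (1/2)mr² + md² = (1/2)(0.24155)(0.195)² + (0.24155)(0.0045)² = 0.0045973 kg m².
Treating the hole as negative mass, I = I₀ − I_hole = 0.14345 − 0.0045973 = 0.13885 kg m².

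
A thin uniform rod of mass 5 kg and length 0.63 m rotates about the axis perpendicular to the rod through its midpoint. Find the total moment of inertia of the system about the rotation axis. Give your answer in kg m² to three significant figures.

0.165

I_cm = (1/12)ML² = (1/12)(5)(0.63)² = 0.16537 kg m²; axis through the centre, so I = 0.16537 kg m².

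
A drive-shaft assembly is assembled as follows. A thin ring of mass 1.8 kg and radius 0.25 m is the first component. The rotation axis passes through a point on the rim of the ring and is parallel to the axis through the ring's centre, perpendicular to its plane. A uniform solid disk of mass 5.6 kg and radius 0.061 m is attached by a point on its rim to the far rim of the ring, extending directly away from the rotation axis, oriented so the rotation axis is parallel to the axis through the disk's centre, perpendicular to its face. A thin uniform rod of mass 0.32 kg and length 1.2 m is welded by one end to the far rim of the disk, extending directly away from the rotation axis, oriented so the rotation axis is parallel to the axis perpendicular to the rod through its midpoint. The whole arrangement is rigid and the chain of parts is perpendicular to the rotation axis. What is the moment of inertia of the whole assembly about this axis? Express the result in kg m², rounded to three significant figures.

2.51

Thin ring: I_cm = MR² = (1.8)(0.25)² = 0.1125 kg m²; centre at d = 0.25 m, so the parallel axis theorem gives I = 0.1125 + (1.8)(0.25)² = 0.225 kg m².
Solid disk: I_cm = (1/2)MR² = (1/2)(5.6)(0.061)² = 0.010419 kg m²; centre at d = 0.25 + 0.25 + 0.061 = 0.561 m, so the parallel axis theorem gives I = 0.010419 + (5.6)(0.561)² = 1.7729 kg m².
Thin rod: I_cm = (1/12)ML² = (1/12)(0.32)(1.2)² = 0.0384 kg m²; centre at d = 0.25 + 0.25 + 0.061 + 0.061 + 0.6 = 1.222 m, so the parallel axis theorem gives I = 0.0384 + (0.32)(1.222)² = 0.51625 kg m².
Total I = 0.225 + 1.7729 + 0.51625 = 2.5141 kg m².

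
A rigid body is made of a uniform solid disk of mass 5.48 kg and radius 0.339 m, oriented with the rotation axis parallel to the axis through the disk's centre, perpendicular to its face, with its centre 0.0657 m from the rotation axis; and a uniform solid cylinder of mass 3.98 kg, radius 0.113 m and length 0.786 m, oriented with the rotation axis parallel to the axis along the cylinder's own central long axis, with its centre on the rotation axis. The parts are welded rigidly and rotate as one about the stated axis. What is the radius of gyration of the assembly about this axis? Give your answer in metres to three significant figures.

Solid disk: I_cm = (1/2)MR² = (1/2)(5.48)(0.339)² = 0.31488 kg m^2; centre at d = 0.0657 m, so the parallel axis theorem gives I = 0.31488 + (5.48)(0.0657)² = 0.33854 kg m^2.
Solid cylinder: I_cm = (1/2)MR² = (1/2)(3.98)(0.113)² = 0.02541 kg m^2; axis through the centre, so I = 0.02541 kg m^2.
Total I = 0.36395 kg m^2; total mass M = 9.46 kg.
k = √(I/M) = √(0.36395/9.46) = 0.19614 m.

0.196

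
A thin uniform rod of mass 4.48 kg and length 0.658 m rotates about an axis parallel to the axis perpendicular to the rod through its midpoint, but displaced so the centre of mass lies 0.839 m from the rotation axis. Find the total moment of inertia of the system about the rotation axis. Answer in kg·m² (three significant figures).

I_cm = (1/12)ML² = (1/12)(4.48)(0.658)² = 0.16164 kg·m²; centre at d = 0.839 m, so I = I_cm + Md² gives I = 0.16164 + (4.48)(0.839)² = 3.3152 kg·m².

3.32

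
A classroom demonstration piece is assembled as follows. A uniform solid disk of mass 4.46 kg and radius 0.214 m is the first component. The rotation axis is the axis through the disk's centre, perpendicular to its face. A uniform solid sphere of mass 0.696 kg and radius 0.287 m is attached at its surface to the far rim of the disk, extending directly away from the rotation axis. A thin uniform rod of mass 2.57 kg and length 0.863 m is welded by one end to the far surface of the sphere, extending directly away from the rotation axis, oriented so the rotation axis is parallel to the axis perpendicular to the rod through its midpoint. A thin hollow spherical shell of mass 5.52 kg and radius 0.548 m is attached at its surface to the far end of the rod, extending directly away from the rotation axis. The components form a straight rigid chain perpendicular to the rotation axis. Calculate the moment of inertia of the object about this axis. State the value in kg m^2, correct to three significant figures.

32.1

Solid disk: I_cm = (1/2)MR² = (1/2)(4.46)(0.214)² = 0.10213 kg m^2; axis through the centre, so I = 0.10213 kg m^2.
Solid sphere: I_cm = (2/5)MR² = (2/5)(0.696)(0.287)² = 0.022932 kg m^2; centre at d = 0.214 + 0.287 = 0.501 m, so I = I_cm + Md² gives I = 0.022932 + (0.696)(0.501)² = 0.19763 kg m^2.
Thin rod: I_cm = (1/12)ML² = (1/12)(2.57)(0.863)² = 0.1595 kg m^2; centre at d = 0.214 + 0.287 + 0.287 + 0.4315 = 1.2195 m, so I = I_cm + Md² gives I = 0.1595 + (2.57)(1.2195)² = 3.9816 kg m^2.
Spherical shell: I_cm = (2/3)MR² = (2/3)(5.52)(0.548)² = 1.1051 kg m^2; centre at d = 0.214 + 0.287 + 0.287 + 0.4315 + 0.4315 + 0.548 = 2.199 m, so I = I_cm + Md² gives I = 1.1051 + (5.52)(2.199)² = 27.798 kg m^2.
Total I = 0.10213 + 0.19763 + 3.9816 + 27.798 = 32.079 kg m^2.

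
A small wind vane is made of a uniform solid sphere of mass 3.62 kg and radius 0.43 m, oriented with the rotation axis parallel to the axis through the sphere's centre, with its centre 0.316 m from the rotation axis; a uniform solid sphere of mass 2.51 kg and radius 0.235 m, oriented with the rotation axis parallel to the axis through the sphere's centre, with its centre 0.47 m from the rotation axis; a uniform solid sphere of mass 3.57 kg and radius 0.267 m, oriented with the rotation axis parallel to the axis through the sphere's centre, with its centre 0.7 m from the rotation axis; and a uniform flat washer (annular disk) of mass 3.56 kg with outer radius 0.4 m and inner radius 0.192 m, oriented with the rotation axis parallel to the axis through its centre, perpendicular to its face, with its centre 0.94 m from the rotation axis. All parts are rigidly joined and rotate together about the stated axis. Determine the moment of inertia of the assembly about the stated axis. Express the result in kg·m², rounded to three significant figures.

Solid sphere: I_cm = (2/5)MR² = (2/5)(3.62)(0.43)² = 0.26774 kg·m²; centre at d = 0.316 m, so the parallel axis theorem gives I = 0.26774 + (3.62)(0.316)² = 0.62921 kg·m².
Solid sphere: I_cm = (2/5)MR² = (2/5)(2.51)(0.235)² = 0.055446 kg·m²; centre at d = 0.47 m, so the parallel axis theorem gives I = 0.055446 + (2.51)(0.47)² = 0.6099 kg·m².
Solid sphere: I_cm = (2/5)MR² = (2/5)(3.57)(0.267)² = 0.1018 kg·m²; centre at d = 0.7 m, so the parallel axis theorem gives I = 0.1018 + (3.57)(0.7)² = 1.8511 kg·m².
Annular disk: I_cm = (1/2)M(R²+r²) = (1/2)(3.56)[(0.4)² + (0.192)²] = 0.35042 kg·m²; centre at d = 0.94 m, so the parallel axis theorem gives I = 0.35042 + (3.56)(0.94)² = 3.496 kg·m².
Total I = 0.62921 + 0.6099 + 1.8511 + 3.496 = 6.5863 kg·m².

6.59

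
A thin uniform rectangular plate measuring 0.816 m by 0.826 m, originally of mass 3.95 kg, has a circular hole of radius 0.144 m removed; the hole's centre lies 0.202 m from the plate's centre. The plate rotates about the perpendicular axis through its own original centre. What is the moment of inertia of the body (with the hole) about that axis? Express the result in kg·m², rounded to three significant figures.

Unpierced body about its centre: I₀ = (1/12)M(a²+b²) = (1/12)(3.95)[(0.816)² + (0.826)²] = 0.44376 kg·m².
The removed disk has mass m = M·πr²/(ab) = (3.95)·π(0.144)²/(0.816·0.826) = 0.38177 kg (same uniform areal density).
Its moment of inertia about the rotation axis (parallel-axis theorem): I_hole = (1/2)mr² + md² = (1/2)(0.38177)(0.144)² + (0.38177)(0.202)² = 0.019536 kg·m².
Treating the hole as negative mass, I = I₀ − I_hole = 0.44376 − 0.019536 = 0.42422 kg·m².

0.424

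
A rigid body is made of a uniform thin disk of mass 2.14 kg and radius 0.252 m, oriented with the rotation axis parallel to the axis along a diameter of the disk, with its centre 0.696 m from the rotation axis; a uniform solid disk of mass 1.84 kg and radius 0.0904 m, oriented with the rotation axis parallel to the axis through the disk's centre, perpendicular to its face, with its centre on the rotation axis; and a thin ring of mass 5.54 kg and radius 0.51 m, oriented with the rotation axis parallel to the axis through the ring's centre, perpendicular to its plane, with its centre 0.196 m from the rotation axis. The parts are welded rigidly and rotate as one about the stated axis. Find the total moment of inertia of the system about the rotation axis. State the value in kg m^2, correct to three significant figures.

2.73

Thin disk: I_cm = (1/4)MR² = (1/4)(2.14)(0.252)² = 0.033975 kg m^2; centre at d = 0.696 m, so the parallel axis theorem gives I = 0.033975 + (2.14)(0.696)² = 1.0706 kg m^2.
Solid disk: I_cm = (1/2)MR² = (1/2)(1.84)(0.0904)² = 0.0075184 kg m^2; axis through the centre, so I = 0.0075184 kg m^2.
Thin ring: I_cm = MR² = (5.54)(0.51)² = 1.441 kg m^2; centre at d = 0.196 m, so the parallel axis theorem gives I = 1.441 + (5.54)(0.196)² = 1.6538 kg m^2.
Total I = 1.0706 + 0.0075184 + 1.6538 = 2.7319 kg m^2.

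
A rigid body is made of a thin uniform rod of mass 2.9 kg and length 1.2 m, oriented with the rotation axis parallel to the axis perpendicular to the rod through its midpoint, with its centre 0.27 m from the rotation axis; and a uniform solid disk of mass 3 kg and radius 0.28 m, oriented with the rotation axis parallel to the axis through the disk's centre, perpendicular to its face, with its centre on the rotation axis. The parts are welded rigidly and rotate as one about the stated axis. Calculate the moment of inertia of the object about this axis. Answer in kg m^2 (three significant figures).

0.677

Thin rod: I_cm = (1/12)ML² = (1/12)(2.9)(1.2)² = 0.348 kg m^2; centre at d = 0.27 m, so the parallel axis theorem gives I = 0.348 + (2.9)(0.27)² = 0.55941 kg m^2.
Solid disk: I_cm = (1/2)MR² = (1/2)(3)(0.28)² = 0.1176 kg m^2; axis through the centre, so I = 0.1176 kg m^2.
Total I = 0.55941 + 0.1176 = 0.67701 kg m^2.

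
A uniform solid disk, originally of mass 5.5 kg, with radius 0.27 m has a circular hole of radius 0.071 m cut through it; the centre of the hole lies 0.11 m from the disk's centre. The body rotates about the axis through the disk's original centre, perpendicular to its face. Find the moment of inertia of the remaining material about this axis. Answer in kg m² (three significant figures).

Unpierced body about its centre: I₀ = (1/2)MR² = (1/2)(5.5)(0.27)² = 0.20048 kg m².
The removed disk has mass m = M·(r/R)² = (5.5)(0.071/0.27)² = 0.38032 kg (same uniform areal density).
Its moment of inertia about the rotation axis (parallel-axis theorem): I_hole = (1/2)mr² + md² = (1/2)(0.38032)(0.071)² + (0.38032)(0.11)² = 0.0055605 kg m².
Treating the hole as negative mass, I = I₀ − I_hole = 0.20048 − 0.0055605 = 0.19491 kg m².

0.195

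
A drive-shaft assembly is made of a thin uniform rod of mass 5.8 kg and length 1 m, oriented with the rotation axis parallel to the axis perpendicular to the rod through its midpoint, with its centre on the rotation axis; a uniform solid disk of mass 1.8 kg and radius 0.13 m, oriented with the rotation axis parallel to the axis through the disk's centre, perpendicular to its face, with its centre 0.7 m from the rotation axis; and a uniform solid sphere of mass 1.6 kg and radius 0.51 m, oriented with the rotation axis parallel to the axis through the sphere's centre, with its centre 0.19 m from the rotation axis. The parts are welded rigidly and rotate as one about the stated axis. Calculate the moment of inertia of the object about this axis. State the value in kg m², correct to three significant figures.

1.60

Thin rod: I_cm = (1/12)ML² = (1/12)(5.8)(1)² = 0.48333 kg m²; axis through the centre, so I = 0.48333 kg m².
Solid disk: I_cm = (1/2)MR² = (1/2)(1.8)(0.13)² = 0.01521 kg m²; centre at d = 0.7 m, so I = I_cm + Md² gives I = 0.01521 + (1.8)(0.7)² = 0.89721 kg m².
Solid sphere: I_cm = (2/5)MR² = (2/5)(1.6)(0.51)² = 0.16646 kg m²; centre at d = 0.19 m, so I = I_cm + Md² gives I = 0.16646 + (1.6)(0.19)² = 0.22422 kg m².
Total I = 0.48333 + 0.89721 + 0.22422 = 1.6048 kg m².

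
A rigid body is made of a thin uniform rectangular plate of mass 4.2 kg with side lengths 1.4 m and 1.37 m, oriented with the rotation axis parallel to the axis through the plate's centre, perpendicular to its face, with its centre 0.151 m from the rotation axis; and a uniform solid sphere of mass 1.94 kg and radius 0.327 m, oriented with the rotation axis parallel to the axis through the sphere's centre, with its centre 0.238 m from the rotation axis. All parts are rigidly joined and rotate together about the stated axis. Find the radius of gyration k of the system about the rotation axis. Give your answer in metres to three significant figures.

0.515

Rectangular plate: I_cm = (1/12)M(a²+b²) = (1/12)(4.2)[(1.4)² + (1.37)²] = 1.3429 kg·m²; centre at d = 0.151 m, so the parallel axis theorem gives I = 1.3429 + (4.2)(0.151)² = 1.4387 kg·m².
Solid sphere: I_cm = (2/5)MR² = (2/5)(1.94)(0.327)² = 0.082977 kg·m²; centre at d = 0.238 m, so the parallel axis theorem gives I = 0.082977 + (1.94)(0.238)² = 0.19287 kg·m².
Total I = 1.6315 kg·m²; total mass M = 6.14 kg.
k = √(I/M) = √(1.6315/6.14) = 0.51548 m.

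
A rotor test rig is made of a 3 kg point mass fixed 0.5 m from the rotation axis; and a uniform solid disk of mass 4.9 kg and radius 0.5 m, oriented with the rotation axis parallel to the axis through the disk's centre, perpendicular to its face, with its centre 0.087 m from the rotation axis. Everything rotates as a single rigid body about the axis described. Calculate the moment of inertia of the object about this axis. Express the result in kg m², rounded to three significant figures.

1.40

Point mass: I_cm = 0; centre at d = 0.5 m, so the parallel axis theorem gives I = 0 + (3)(0.5)² = 0.75 kg m².
Solid disk: I_cm = (1/2)MR² = (1/2)(4.9)(0.5)² = 0.6125 kg m²; centre at d = 0.087 m, so the parallel axis theorem gives I = 0.6125 + (4.9)(0.087)² = 0.64959 kg m².
Total I = 0.75 + 0.64959 = 1.3996 kg m².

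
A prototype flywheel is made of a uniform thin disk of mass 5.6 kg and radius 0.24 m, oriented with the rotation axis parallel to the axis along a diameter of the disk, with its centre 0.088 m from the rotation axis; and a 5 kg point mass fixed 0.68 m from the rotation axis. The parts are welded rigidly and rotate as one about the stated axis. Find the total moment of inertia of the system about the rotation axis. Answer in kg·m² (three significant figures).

2.44

Thin disk: I_cm = (1/4)MR² = (1/4)(5.6)(0.24)² = 0.08064 kg·m²; centre at d = 0.088 m, so I = I_cm + Md² gives I = 0.08064 + (5.6)(0.088)² = 0.12401 kg·m².
Point mass: I_cm = 0; centre at d = 0.68 m, so I = I_cm + Md² gives I = 0 + (5)(0.68)² = 2.312 kg·m².
Total I = 0.12401 + 2.312 = 2.436 kg·m².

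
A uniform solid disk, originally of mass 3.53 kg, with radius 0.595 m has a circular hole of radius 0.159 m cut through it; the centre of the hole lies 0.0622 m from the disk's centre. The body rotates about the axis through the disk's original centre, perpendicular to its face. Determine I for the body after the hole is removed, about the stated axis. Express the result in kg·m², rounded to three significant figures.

Unpierced body about its centre: I₀ = (1/2)MR² = (1/2)(3.53)(0.595)² = 0.62485 kg·m².
The removed disk has mass m = M·(r/R)² = (3.53)(0.159/0.595)² = 0.25208 kg (same uniform areal density).
Its moment of inertia about the rotation axis (parallel-axis theorem): I_hole = (1/2)mr² + md² = (1/2)(0.25208)(0.159)² + (0.25208)(0.0622)² = 0.0041616 kg·m².
Treating the hole as negative mass, I = I₀ − I_hole = 0.62485 − 0.0041616 = 0.62069 kg·m².

0.621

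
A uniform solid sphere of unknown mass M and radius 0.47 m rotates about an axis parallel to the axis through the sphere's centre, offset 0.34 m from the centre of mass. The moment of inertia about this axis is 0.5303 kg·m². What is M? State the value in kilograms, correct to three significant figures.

I = I_cm + Md² = (2/5)MR² + Md² = M·[0.4·(0.47)² + (0.34)²] = M·0.20396.
So M = 0.5303 / 0.20396 = 2.6 kg.

2.60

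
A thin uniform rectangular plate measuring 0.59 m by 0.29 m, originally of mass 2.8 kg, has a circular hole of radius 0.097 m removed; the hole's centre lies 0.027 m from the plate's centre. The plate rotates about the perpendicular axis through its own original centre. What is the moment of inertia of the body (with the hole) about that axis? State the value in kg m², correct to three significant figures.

Unpierced body about its centre: I₀ = (1/12)M(a²+b²) = (1/12)(2.8)[(0.59)² + (0.29)²] = 0.10085 kg m².
The removed disk has mass m = M·πr²/(ab) = (2.8)·π(0.097)²/(0.59·0.29) = 0.48373 kg (same uniform areal density).
Its moment of inertia about the rotation axis (parallel-axis theorem): I_hole = (1/2)mr² + md² = (1/2)(0.48373)(0.097)² + (0.48373)(0.027)² = 0.0026283 kg m².
Treating the hole as negative mass, I = I₀ − I_hole = 0.10085 − 0.0026283 = 0.098218 kg m².

0.0982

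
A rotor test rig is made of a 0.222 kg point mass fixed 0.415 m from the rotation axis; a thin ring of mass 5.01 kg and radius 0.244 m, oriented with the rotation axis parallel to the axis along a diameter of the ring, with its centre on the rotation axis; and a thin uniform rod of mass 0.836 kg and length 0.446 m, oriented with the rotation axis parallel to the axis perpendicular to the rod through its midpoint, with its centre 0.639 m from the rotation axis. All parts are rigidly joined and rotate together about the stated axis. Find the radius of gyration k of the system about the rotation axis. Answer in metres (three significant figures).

0.299

Point mass: I_cm = 0; centre at d = 0.415 m, so I = I_cm + Md² gives I = 0 + (0.222)(0.415)² = 0.038234 kg m^2.
Thin ring: I_cm = (1/2)MR² = (1/2)(5.01)(0.244)² = 0.14914 kg m^2; axis through the centre, so I = 0.14914 kg m^2.
Thin rod: I_cm = (1/12)ML² = (1/12)(0.836)(0.446)² = 0.013858 kg m^2; centre at d = 0.639 m, so I = I_cm + Md² gives I = 0.013858 + (0.836)(0.639)² = 0.35521 kg m^2.
Total I = 0.54259 kg m^2; total mass M = 6.068 kg.
k = √(I/M) = √(0.54259/6.068) = 0.29903 m.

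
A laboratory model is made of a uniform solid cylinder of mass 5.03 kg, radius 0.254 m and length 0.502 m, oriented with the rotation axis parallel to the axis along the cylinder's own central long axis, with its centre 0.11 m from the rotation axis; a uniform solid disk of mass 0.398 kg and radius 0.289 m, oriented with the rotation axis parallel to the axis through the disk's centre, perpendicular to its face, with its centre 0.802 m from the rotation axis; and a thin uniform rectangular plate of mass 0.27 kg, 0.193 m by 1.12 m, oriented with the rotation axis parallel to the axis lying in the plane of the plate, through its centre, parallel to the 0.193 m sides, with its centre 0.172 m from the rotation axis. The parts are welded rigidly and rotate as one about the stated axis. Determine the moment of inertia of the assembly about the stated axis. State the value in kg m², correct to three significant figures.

0.532

Solid cylinder: I_cm = (1/2)MR² = (1/2)(5.03)(0.254)² = 0.16226 kg m²; centre at d = 0.11 m, so the parallel axis theorem gives I = 0.16226 + (5.03)(0.11)² = 0.22312 kg m².
Solid disk: I_cm = (1/2)MR² = (1/2)(0.398)(0.289)² = 0.016621 kg m²; centre at d = 0.802 m, so the parallel axis theorem gives I = 0.016621 + (0.398)(0.802)² = 0.27262 kg m².
Rectangular plate: I_cm = (1/12)Mb² = (1/12)(0.27)(1.12)² = 0.028224 kg m²; centre at d = 0.172 m, so the parallel axis theorem gives I = 0.028224 + (0.27)(0.172)² = 0.036212 kg m².
Total I = 0.22312 + 0.27262 + 0.036212 = 0.53195 kg m².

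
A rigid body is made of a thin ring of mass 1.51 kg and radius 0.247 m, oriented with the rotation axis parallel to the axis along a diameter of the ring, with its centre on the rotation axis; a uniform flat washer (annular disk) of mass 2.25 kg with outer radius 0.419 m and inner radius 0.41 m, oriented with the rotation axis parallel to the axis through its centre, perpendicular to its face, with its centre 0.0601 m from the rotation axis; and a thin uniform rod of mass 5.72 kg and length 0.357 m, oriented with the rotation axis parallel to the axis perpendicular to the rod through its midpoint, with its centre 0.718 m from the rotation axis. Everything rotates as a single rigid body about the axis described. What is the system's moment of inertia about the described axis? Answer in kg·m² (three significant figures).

Thin ring: I_cm = (1/2)MR² = (1/2)(1.51)(0.247)² = 0.046062 kg·m²; axis through the centre, so I = 0.046062 kg·m².
Annular disk: I_cm = (1/2)M(R²+r²) = (1/2)(2.25)[(0.419)² + (0.41)²] = 0.38662 kg·m²; centre at d = 0.0601 m, so the parallel axis theorem gives I = 0.38662 + (2.25)(0.0601)² = 0.39475 kg·m².
Thin rod: I_cm = (1/12)ML² = (1/12)(5.72)(0.357)² = 0.060751 kg·m²; centre at d = 0.718 m, so the parallel axis theorem gives I = 0.060751 + (5.72)(0.718)² = 3.0095 kg·m².
Total I = 0.046062 + 0.39475 + 3.0095 = 3.4504 kg·m².

3.45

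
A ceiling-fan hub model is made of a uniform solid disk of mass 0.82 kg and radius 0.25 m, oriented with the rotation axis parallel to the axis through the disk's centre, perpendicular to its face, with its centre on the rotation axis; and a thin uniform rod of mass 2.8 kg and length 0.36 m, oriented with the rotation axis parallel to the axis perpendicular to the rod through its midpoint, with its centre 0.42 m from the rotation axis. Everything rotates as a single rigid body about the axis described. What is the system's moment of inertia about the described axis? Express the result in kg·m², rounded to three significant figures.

Solid disk: I_cm = (1/2)MR² = (1/2)(0.82)(0.25)² = 0.025625 kg·m²; axis through the centre, so I = 0.025625 kg·m².
Thin rod: I_cm = (1/12)ML² = (1/12)(2.8)(0.36)² = 0.03024 kg·m²; centre at d = 0.42 m, so the parallel axis theorem gives I = 0.03024 + (2.8)(0.42)² = 0.52416 kg·m².
Total I = 0.025625 + 0.52416 = 0.54978 kg·m².

0.550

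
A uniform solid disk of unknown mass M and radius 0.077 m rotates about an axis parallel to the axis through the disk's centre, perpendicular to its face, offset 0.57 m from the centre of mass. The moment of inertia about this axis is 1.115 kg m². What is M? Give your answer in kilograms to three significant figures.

3.40

I = I_cm + Md² = (1/2)MR² + Md² = M·[0.5·(0.077)² + (0.57)²] = M·0.32786.
So M = 1.115 / 0.32786 = 3.4008 kg.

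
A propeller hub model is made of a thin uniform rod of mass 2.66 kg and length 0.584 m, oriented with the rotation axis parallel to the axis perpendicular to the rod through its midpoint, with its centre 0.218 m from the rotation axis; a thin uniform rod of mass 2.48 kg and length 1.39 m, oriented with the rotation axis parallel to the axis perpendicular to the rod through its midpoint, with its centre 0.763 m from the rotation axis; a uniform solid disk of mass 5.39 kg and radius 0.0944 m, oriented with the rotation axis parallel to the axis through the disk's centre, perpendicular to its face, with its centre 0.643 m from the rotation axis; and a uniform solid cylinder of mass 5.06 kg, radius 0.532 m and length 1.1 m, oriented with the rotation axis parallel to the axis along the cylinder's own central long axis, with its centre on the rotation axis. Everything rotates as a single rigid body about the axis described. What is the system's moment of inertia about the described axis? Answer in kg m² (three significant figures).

5.01

Thin rod: I_cm = (1/12)ML² = (1/12)(2.66)(0.584)² = 0.075601 kg m²; centre at d = 0.218 m, so I = I_cm + Md² gives I = 0.075601 + (2.66)(0.218)² = 0.20201 kg m².
Thin rod: I_cm = (1/12)ML² = (1/12)(2.48)(1.39)² = 0.3993 kg m²; centre at d = 0.763 m, so I = I_cm + Md² gives I = 0.3993 + (2.48)(0.763)² = 1.8431 kg m².
Solid disk: I_cm = (1/2)MR² = (1/2)(5.39)(0.0944)² = 0.024016 kg m²; centre at d = 0.643 m, so I = I_cm + Md² gives I = 0.024016 + (5.39)(0.643)² = 2.2525 kg m².
Solid cylinder: I_cm = (1/2)MR² = (1/2)(5.06)(0.532)² = 0.71605 kg m²; axis through the centre, so I = 0.71605 kg m².
Total I = 0.20201 + 1.8431 + 2.2525 + 0.71605 = 5.0137 kg m².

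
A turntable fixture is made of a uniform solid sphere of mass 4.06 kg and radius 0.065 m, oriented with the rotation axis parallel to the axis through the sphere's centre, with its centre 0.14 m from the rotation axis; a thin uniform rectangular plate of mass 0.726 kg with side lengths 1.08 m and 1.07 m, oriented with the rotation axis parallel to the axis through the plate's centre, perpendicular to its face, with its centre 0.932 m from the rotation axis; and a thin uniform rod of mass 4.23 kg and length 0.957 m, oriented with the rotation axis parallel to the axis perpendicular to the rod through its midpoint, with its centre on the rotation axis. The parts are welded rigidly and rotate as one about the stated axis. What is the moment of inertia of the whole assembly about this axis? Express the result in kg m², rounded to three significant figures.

Solid sphere: I_cm = (2/5)MR² = (2/5)(4.06)(0.065)² = 0.0068614 kg m²; centre at d = 0.14 m, so I = I_cm + Md² gives I = 0.0068614 + (4.06)(0.14)² = 0.086437 kg m².
Rectangular plate: I_cm = (1/12)M(a²+b²) = (1/12)(0.726)[(1.08)² + (1.07)²] = 0.13983 kg m²; centre at d = 0.932 m, so I = I_cm + Md² gives I = 0.13983 + (0.726)(0.932)² = 0.77045 kg m².
Thin rod: I_cm = (1/12)ML² = (1/12)(4.23)(0.957)² = 0.32284 kg m²; axis through the centre, so I = 0.32284 kg m².
Total I = 0.086437 + 0.77045 + 0.32284 = 1.1797 kg m².

1.18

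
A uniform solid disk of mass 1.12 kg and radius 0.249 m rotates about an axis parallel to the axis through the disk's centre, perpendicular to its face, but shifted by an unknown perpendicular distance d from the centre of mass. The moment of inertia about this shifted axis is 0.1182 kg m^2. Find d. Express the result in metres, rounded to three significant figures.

0.273

About the centre-of-mass axis, I_cm = (1/2)MR² = (1/2)(1.12)(0.249)² = 0.034721 kg m^2.
Parallel axis theorem: I = I_cm + Md², so Md² = 0.1182 − 0.034721 = 0.083479 kg m^2.
d = √(0.083479 / 1.12) = 0.27301 m.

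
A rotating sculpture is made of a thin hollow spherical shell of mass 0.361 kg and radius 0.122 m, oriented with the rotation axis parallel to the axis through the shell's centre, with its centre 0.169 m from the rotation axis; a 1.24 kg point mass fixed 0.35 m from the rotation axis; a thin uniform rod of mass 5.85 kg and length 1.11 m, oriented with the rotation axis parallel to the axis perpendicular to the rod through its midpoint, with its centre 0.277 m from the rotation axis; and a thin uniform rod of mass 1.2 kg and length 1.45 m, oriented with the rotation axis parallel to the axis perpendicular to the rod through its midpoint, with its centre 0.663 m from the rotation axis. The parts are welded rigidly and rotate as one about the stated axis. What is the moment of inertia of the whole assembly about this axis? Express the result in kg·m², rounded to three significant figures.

Spherical shell: I_cm = (2/3)MR² = (2/3)(0.361)(0.122)² = 0.0035821 kg·m²; centre at d = 0.169 m, so I = I_cm + Md² gives I = 0.0035821 + (0.361)(0.169)² = 0.013893 kg·m².
Point mass: I_cm = 0; centre at d = 0.35 m, so I = I_cm + Md² gives I = 0 + (1.24)(0.35)² = 0.1519 kg·m².
Thin rod: I_cm = (1/12)ML² = (1/12)(5.85)(1.11)² = 0.60065 kg·m²; centre at d = 0.277 m, so I = I_cm + Md² gives I = 0.60065 + (5.85)(0.277)² = 1.0495 kg·m².
Thin rod: I_cm = (1/12)ML² = (1/12)(1.2)(1.45)² = 0.21025 kg·m²; centre at d = 0.663 m, so I = I_cm + Md² gives I = 0.21025 + (1.2)(0.663)² = 0.73773 kg·m².
Total I = 0.013893 + 0.1519 + 1.0495 + 0.73773 = 1.953 kg·m².

1.95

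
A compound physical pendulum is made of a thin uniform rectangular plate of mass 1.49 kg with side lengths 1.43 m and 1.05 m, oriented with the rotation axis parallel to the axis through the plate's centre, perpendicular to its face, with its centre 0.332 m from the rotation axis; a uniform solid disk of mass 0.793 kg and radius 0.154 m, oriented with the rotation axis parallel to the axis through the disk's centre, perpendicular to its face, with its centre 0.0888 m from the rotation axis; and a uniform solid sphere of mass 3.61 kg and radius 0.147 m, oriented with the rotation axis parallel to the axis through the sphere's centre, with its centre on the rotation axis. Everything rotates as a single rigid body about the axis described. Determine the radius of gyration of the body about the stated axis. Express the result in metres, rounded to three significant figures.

Rectangular plate: I_cm = (1/12)M(a²+b²) = (1/12)(1.49)[(1.43)² + (1.05)²] = 0.3908 kg m²; centre at d = 0.332 m, so I = I_cm + Md² gives I = 0.3908 + (1.49)(0.332)² = 0.55504 kg m².
Solid disk: I_cm = (1/2)MR² = (1/2)(0.793)(0.154)² = 0.0094034 kg m²; centre at d = 0.0888 m, so I = I_cm + Md² gives I = 0.0094034 + (0.793)(0.0888)² = 0.015657 kg m².
Solid sphere: I_cm = (2/5)MR² = (2/5)(3.61)(0.147)² = 0.031203 kg m²; axis through the centre, so I = 0.031203 kg m².
Total I = 0.6019 kg m²; total mass M = 5.893 kg.
k = √(I/M) = √(0.6019/5.893) = 0.31959 m.

0.320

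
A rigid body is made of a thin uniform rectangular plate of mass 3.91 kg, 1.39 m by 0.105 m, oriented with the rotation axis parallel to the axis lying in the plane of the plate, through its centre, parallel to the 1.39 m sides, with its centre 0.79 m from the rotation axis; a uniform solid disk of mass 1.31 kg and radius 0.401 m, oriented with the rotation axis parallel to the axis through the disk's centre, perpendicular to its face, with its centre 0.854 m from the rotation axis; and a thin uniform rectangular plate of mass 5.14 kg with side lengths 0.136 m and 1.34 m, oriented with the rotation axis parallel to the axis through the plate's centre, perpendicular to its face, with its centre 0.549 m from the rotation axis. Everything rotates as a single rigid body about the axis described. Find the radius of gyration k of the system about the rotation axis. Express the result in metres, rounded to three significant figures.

0.750

Rectangular plate: I_cm = (1/12)Mb² = (1/12)(3.91)(0.105)² = 0.0035923 kg m²; centre at d = 0.79 m, so the parallel axis theorem gives I = 0.0035923 + (3.91)(0.79)² = 2.4438 kg m².
Solid disk: I_cm = (1/2)MR² = (1/2)(1.31)(0.401)² = 0.10532 kg m²; centre at d = 0.854 m, so the parallel axis theorem gives I = 0.10532 + (1.31)(0.854)² = 1.0607 kg m².
Rectangular plate: I_cm = (1/12)M(a²+b²) = (1/12)(5.14)[(0.136)² + (1.34)²] = 0.77704 kg m²; centre at d = 0.549 m, so the parallel axis theorem gives I = 0.77704 + (5.14)(0.549)² = 2.3262 kg m².
Total I = 5.8308 kg m²; total mass M = 10.36 kg.
k = √(I/M) = √(5.8308/10.36) = 0.75021 m.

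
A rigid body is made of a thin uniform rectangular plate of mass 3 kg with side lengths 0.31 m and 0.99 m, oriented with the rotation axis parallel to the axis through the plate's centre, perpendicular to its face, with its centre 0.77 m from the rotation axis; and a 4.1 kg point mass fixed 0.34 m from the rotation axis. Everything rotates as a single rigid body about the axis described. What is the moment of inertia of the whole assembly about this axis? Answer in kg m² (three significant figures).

2.52

Rectangular plate: I_cm = (1/12)M(a²+b²) = (1/12)(3)[(0.31)² + (0.99)²] = 0.26905 kg m²; centre at d = 0.77 m, so the parallel axis theorem gives I = 0.26905 + (3)(0.77)² = 2.0477 kg m².
Point mass: I_cm = 0; centre at d = 0.34 m, so the parallel axis theorem gives I = 0 + (4.1)(0.34)² = 0.47396 kg m².
Total I = 2.0477 + 0.47396 = 2.5217 kg m².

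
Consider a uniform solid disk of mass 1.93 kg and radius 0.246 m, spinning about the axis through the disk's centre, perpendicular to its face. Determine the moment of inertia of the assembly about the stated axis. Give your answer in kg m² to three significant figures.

0.0584

I_cm = (1/2)MR² = (1/2)(1.93)(0.246)² = 0.058398 kg m²; axis through the centre, so I = 0.058398 kg m².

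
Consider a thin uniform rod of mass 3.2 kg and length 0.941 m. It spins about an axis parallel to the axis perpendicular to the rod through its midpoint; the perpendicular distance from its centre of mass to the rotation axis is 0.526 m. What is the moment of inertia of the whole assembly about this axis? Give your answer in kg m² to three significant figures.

1.12

I_cm = (1/12)ML² = (1/12)(3.2)(0.941)² = 0.23613 kg m²; centre at d = 0.526 m, so the parallel axis theorem gives I = 0.23613 + (3.2)(0.526)² = 1.1215 kg m².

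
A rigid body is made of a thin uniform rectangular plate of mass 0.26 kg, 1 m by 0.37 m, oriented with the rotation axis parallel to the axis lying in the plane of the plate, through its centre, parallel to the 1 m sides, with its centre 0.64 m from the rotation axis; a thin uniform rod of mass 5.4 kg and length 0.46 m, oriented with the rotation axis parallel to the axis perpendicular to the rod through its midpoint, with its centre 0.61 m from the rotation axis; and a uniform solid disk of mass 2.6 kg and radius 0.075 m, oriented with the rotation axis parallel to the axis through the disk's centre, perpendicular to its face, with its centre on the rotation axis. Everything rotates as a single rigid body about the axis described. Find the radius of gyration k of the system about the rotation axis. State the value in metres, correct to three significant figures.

Rectangular plate: I_cm = (1/12)Mb² = (1/12)(0.26)(0.37)² = 0.0029662 kg m^2; centre at d = 0.64 m, so the parallel axis theorem gives I = 0.0029662 + (0.26)(0.64)² = 0.10946 kg m^2.
Thin rod: I_cm = (1/12)ML² = (1/12)(5.4)(0.46)² = 0.09522 kg m^2; centre at d = 0.61 m, so the parallel axis theorem gives I = 0.09522 + (5.4)(0.61)² = 2.1046 kg m^2.
Solid disk: I_cm = (1/2)MR² = (1/2)(2.6)(0.075)² = 0.0073125 kg m^2; axis through the centre, so I = 0.0073125 kg m^2.
Total I = 2.2213 kg m^2; total mass M = 8.26 kg.
k = √(I/M) = √(2.2213/8.26) = 0.51858 m.

0.519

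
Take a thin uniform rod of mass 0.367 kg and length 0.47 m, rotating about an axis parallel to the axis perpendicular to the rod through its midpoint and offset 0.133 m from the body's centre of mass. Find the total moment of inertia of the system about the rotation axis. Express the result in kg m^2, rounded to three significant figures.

0.0132

I_cm = (1/12)ML² = (1/12)(0.367)(0.47)² = 0.0067559 kg m^2; centre at d = 0.133 m, so I = I_cm + Md² gives I = 0.0067559 + (0.367)(0.133)² = 0.013248 kg m^2.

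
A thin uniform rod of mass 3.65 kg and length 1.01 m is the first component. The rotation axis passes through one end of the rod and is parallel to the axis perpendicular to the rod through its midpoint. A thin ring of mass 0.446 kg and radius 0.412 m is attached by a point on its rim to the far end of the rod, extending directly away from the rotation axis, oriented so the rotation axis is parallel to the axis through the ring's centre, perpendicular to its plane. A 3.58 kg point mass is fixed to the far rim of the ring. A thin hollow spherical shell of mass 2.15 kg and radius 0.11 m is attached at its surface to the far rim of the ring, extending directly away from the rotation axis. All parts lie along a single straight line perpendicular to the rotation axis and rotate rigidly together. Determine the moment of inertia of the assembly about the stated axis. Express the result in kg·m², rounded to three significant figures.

22.4

Thin rod: I_cm = (1/12)ML² = (1/12)(3.65)(1.01)² = 0.31028 kg·m²; centre at d = 0.505 m, so I = I_cm + Md² gives I = 0.31028 + (3.65)(0.505)² = 1.2411 kg·m².
Thin ring: I_cm = MR² = (0.446)(0.412)² = 0.075706 kg·m²; centre at d = 0.505 + 0.505 + 0.412 = 1.422 m, so I = I_cm + Md² gives I = 0.075706 + (0.446)(1.422)² = 0.97756 kg·m².
Point mass: I_cm = 0; centre at d = 0.505 + 0.505 + 0.412 + 0.412 = 1.834 m, so I = I_cm + Md² gives I = 0 + (3.58)(1.834)² = 12.042 kg·m².
Spherical shell: I_cm = (2/3)MR² = (2/3)(2.15)(0.11)² = 0.017343 kg·m²; centre at d = 0.505 + 0.505 + 0.412 + 0.412 + 0.11 = 1.944 m, so I = I_cm + Md² gives I = 0.017343 + (2.15)(1.944)² = 8.1425 kg·m².
Total I = 1.2411 + 0.97756 + 12.042 + 8.1425 = 22.403 kg·m².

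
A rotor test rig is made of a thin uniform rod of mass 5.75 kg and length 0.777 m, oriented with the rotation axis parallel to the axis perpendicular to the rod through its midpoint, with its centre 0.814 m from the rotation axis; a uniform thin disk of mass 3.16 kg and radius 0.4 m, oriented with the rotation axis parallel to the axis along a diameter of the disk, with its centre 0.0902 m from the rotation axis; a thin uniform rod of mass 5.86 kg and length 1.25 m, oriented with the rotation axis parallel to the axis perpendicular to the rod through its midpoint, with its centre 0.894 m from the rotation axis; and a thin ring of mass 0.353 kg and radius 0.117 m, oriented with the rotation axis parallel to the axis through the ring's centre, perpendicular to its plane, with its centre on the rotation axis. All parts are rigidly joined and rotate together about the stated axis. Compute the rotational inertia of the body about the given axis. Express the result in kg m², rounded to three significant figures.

Thin rod: I_cm = (1/12)ML² = (1/12)(5.75)(0.777)² = 0.28929 kg m²; centre at d = 0.814 m, so the parallel axis theorem gives I = 0.28929 + (5.75)(0.814)² = 4.0992 kg m².
Thin disk: I_cm = (1/4)MR² = (1/4)(3.16)(0.4)² = 0.1264 kg m²; centre at d = 0.0902 m, so the parallel axis theorem gives I = 0.1264 + (3.16)(0.0902)² = 0.15211 kg m².
Thin rod: I_cm = (1/12)ML² = (1/12)(5.86)(1.25)² = 0.76302 kg m²; centre at d = 0.894 m, so the parallel axis theorem gives I = 0.76302 + (5.86)(0.894)² = 5.4465 kg m².
Thin ring: I_cm = MR² = (0.353)(0.117)² = 0.0048322 kg m²; axis through the centre, so I = 0.0048322 kg m².
Total I = 4.0992 + 0.15211 + 5.4465 + 0.0048322 = 9.7027 kg m².

9.70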